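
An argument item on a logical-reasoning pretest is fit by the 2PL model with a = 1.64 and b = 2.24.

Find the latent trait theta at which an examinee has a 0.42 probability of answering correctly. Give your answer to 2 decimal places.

P(theta) = 1 / (1 + exp(−a(theta − b)))
logit = ln(0.4200/0.5800) = -0.3228
theta = b + logit/(a) = 2.24 + (-0.3228)/1.6400 = 2.0432

2.04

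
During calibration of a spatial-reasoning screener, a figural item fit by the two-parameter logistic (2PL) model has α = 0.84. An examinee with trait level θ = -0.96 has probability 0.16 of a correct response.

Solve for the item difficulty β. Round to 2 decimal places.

1.01

P(θ) = 1 / (1 + exp(−α(θ − β)))
logit(0.16) = ln(0.16/0.84) = -1.6582
β = θ − logit/(α) = -0.96 − (-1.6582)/0.8400 = 1.0141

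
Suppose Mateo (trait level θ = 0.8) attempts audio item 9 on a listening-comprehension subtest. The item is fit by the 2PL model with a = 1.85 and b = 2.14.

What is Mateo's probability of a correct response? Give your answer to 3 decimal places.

0.077

P(θ) = 1 / (1 + exp(−a(θ − b)))
Exponent: 1.85 × (0.8 − 2.14) = -2.4790
1/(1 + e^{2.4790}) = 0.0773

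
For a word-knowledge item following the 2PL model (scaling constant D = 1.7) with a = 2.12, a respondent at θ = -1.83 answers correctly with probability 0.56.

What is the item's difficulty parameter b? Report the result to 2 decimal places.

P(θ) = 1 / (1 + exp(−D·a(θ − b)))
logit(0.56) = ln(0.56/0.44) = 0.2412
b = θ − logit/(1.7·a) = -1.83 − 0.2412/3.6040 = -1.8969

-1.90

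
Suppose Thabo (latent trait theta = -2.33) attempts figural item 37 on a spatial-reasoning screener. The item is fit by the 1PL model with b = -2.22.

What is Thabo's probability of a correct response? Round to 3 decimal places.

0.473

P(theta) = 1 / (1 + exp(−(theta − b)))
Exponent: (-2.33 − (-2.22)) = -0.1100
1/(1 + e^{0.1100}) = 0.4725
P = 0.4725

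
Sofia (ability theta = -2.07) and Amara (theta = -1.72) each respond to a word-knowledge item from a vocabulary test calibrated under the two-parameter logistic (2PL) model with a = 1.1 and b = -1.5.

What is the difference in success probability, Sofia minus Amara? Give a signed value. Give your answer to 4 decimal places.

-0.0916

P(theta) = 1 / (1 + exp(−a(theta − b)))
P(Sofia) = 0.3482  [exponent -0.6270]
P(Amara) = 0.4398  [exponent -0.2420]
Difference = 0.3482 − 0.4398 = -0.0916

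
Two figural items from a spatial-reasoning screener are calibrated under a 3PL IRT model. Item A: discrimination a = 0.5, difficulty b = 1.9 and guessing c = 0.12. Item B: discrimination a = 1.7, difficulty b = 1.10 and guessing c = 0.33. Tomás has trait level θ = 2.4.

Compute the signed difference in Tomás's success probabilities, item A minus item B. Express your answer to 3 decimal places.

P(θ) = c + (1 − c) · 1 / (1 + exp(−a(θ − b)))
P_A = 0.6147
P_B = 0.9338
P_A − P_B = -0.3191

-0.319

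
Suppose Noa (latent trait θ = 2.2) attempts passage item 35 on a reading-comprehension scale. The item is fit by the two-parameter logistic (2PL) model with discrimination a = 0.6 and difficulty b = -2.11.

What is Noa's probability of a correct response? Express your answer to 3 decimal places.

P(θ) = 1 / (1 + exp(−a(θ − b)))
Exponent: 0.6 × (2.2 − (-2.11)) = 2.5860
1/(1 + e^{-2.5860}) = 0.9300

0.930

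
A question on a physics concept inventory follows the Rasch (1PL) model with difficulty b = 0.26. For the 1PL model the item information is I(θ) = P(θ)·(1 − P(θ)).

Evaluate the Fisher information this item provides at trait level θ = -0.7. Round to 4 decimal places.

P = 1/(1+e^{0.9600}) = 0.2769
P(1−P) = 0.2769 × 0.7231 = 0.2002
I = P(1−P) = 0.20022

0.2002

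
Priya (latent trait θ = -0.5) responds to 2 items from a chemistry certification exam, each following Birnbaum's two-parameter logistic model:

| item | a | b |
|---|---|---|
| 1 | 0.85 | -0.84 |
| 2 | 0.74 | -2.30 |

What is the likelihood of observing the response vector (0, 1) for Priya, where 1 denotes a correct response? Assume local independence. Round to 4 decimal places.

0.3388

P(θ) = 1 / (1 + exp(−a(θ − b)))
P_1 = 1/(1+e^{-0.2890}) = 0.5718
P_2 = 1/(1+e^{-1.3320}) = 0.7912
L = (1−P_1) × P_2 = 0.4282 × 0.7912 = 0.33882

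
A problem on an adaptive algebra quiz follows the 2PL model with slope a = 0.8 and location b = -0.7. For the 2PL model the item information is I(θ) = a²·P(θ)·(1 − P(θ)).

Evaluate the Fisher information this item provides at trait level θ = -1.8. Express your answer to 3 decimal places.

P = 1/(1+e^{0.8800}) = 0.2932
P(1−P) = 0.2932 × 0.7068 = 0.2072
I = a² × P(1−P) = 0.8² × 0.2072 = 0.13262

0.133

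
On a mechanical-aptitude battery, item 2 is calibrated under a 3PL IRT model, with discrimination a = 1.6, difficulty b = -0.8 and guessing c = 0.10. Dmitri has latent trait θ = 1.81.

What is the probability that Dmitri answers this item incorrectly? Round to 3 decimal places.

0.014

P(θ) = c + (1 − c) · 1 / (1 + exp(−a(θ − b)))
Exponent: 1.6 × (1.81 − (-0.8)) = 4.1760
1/(1 + e^{-4.1760}) = 0.9849
P = 0.10 + 0.90 × 0.9849 = 0.9864
P(incorrect) = 1 − 0.9864 = 0.0136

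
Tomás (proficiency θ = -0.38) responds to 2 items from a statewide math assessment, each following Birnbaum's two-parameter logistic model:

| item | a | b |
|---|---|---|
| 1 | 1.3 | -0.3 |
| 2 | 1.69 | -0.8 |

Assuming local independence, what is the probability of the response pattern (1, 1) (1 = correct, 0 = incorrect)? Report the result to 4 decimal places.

P(θ) = 1 / (1 + exp(−a(θ − b)))
P_1 = 1/(1+e^{0.1040}) = 0.4740
P_2 = 1/(1+e^{-0.7098}) = 0.6704
L = P_1 × P_2 = 0.4740 × 0.6704 = 0.31776

0.3178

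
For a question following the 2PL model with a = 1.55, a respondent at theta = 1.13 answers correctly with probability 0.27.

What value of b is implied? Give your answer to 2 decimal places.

1.77

P(theta) = 1 / (1 + exp(−a(theta − b)))
logit(0.27) = ln(0.27/0.73) = -0.9946
b = theta − logit/(a) = 1.13 − (-0.9946)/1.5500 = 1.7717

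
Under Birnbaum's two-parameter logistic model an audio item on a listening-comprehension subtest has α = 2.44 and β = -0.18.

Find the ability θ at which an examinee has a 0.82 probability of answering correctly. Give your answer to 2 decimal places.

0.44

P(θ) = 1 / (1 + exp(−α(θ − β)))
logit = ln(0.8200/0.1800) = 1.5163
θ = β + logit/(α) = -0.18 + 1.5163/2.4400 = 0.4415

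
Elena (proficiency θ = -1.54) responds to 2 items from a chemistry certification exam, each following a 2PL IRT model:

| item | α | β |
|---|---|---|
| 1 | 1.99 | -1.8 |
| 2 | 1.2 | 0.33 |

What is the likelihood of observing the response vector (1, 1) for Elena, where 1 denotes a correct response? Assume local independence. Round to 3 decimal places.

P(θ) = 1 / (1 + exp(−α(θ − β)))
P_1 = 1/(1+e^{-0.5174}) = 0.6265
P_2 = 1/(1+e^{2.2440}) = 0.0959
L = P_1 × P_2 = 0.6265 × 0.0959 = 0.06007

0.060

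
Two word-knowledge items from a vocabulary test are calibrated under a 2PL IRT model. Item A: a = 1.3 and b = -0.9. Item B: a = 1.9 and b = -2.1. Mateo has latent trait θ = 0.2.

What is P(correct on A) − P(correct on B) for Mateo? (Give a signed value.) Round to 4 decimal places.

-0.1806

P(θ) = 1 / (1 + exp(−a(θ − b)))
P_A = 0.8069
P_B = 0.9875
P_A − P_B = -0.1806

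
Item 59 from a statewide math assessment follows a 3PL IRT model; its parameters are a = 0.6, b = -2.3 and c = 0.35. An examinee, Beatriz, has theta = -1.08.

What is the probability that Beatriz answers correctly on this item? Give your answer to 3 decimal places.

0.789

P(theta) = c + (1 − c) · 1 / (1 + exp(−a(theta − b)))
Exponent: 0.6 × (-1.08 − (-2.3)) = 0.7320
1/(1 + e^{-0.7320}) = 0.6752
P = 0.35 + 0.65 × 0.6752 = 0.7889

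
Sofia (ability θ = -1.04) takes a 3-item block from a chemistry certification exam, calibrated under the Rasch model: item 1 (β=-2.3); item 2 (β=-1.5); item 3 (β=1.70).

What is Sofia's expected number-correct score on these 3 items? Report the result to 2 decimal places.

1.45

P(θ) = 1 / (1 + exp(−(θ − β)))
P_1 = 1/(1+e^{-1.2600}) = 0.7790
P_2 = 1/(1+e^{-0.4600}) = 0.6130
P_3 = 1/(1+e^{2.7400}) = 0.0607
E[score] = 0.7790 + 0.6130 + 0.0607 = 1.4527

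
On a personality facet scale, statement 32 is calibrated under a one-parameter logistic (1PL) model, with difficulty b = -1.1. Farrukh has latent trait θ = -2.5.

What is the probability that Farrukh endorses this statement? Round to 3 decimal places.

0.198

P(θ) = 1 / (1 + exp(−(θ − b)))
Exponent: (-2.5 − (-1.1)) = -1.4000
1/(1 + e^{1.4000}) = 0.1978
P = 0.1978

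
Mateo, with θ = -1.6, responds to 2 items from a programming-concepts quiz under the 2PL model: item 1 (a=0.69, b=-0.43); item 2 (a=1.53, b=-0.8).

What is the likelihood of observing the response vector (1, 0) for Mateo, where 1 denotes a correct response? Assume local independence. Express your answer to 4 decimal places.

0.2384

P(θ) = 1 / (1 + exp(−a(θ − b)))
P_1 = 1/(1+e^{0.8073}) = 0.3085
P_2 = 1/(1+e^{1.2240}) = 0.2272
L = P_1 × (1−P_2) = 0.3085 × 0.7728 = 0.23837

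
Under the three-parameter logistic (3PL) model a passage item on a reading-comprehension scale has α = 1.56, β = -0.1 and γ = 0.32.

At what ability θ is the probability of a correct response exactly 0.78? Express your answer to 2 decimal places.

P(θ) = γ + (1 − γ) · 1 / (1 + exp(−α(θ − β)))
Remove guessing floor: (0.78 − 0.32)/(1 − 0.32) = 0.6765
logit = ln(0.6765/0.3235) = 0.7376
θ = β + logit/(α) = -0.1 + 0.7376/1.5600 = 0.3728

0.37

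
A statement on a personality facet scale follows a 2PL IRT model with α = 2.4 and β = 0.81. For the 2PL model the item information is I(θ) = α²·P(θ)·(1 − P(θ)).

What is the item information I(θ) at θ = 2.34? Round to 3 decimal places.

P = 1/(1+e^{-3.6720}) = 0.9752
P(1−P) = 0.9752 × 0.0248 = 0.0242
I = α² × P(1−P) = 2.4² × 0.0242 = 0.13928

0.139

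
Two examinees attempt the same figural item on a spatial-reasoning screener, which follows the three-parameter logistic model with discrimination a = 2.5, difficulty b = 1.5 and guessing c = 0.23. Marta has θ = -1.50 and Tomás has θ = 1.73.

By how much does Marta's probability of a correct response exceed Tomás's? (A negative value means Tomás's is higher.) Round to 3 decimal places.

-0.492

P(θ) = c + (1 − c) · 1 / (1 + exp(−a(θ − b)))
P(Marta) = 0.2304  [exponent -7.5000]
P(Tomás) = 0.7227  [exponent 0.5750]
Difference = 0.2304 − 0.7227 = -0.4923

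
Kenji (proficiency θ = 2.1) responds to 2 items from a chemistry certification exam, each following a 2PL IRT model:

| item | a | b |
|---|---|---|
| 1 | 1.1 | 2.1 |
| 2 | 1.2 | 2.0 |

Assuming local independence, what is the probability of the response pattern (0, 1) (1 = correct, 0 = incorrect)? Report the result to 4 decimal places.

0.2650

P(θ) = 1 / (1 + exp(−a(θ − b)))
P_1 = 1/(1+e^{0.0000}) = 0.5000
P_2 = 1/(1+e^{-0.1200}) = 0.5300
L = (1−P_1) × P_2 = 0.5000 × 0.5300 = 0.26498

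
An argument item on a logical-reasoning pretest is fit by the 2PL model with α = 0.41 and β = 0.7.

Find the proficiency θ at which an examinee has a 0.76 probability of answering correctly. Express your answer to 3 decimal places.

P(θ) = 1 / (1 + exp(−α(θ − β)))
logit = ln(0.7600/0.2400) = 1.1527
θ = β + logit/(α) = 0.7 + 1.1527/0.4100 = 3.5114

3.511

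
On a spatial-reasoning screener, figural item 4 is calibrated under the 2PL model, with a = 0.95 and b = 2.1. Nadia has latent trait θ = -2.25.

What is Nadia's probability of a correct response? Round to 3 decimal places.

P(θ) = 1 / (1 + exp(−a(θ − b)))
Exponent: 0.95 × (-2.25 − 2.1) = -4.1325
1/(1 + e^{4.1325}) = 0.0158

0.016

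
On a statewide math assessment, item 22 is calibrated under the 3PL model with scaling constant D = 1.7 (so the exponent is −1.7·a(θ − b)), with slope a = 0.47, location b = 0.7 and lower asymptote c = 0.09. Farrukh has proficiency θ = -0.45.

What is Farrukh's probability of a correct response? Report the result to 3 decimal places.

P(θ) = c + (1 − c) · 1 / (1 + exp(−D·a(θ − b)))
Exponent: 1.7 × 0.47 × (-0.45 − 0.7) = -0.9188
1/(1 + e^{0.9188}) = 0.2852
P = 0.09 + 0.91 × 0.2852 = 0.3495

0.350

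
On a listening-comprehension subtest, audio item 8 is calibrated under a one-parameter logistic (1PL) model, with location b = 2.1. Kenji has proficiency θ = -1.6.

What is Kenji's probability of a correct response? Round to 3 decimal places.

0.024

P(θ) = 1 / (1 + exp(−(θ − b)))
Exponent: (-1.6 − 2.1) = -3.7000
1/(1 + e^{3.7000}) = 0.0241
P = 0.0241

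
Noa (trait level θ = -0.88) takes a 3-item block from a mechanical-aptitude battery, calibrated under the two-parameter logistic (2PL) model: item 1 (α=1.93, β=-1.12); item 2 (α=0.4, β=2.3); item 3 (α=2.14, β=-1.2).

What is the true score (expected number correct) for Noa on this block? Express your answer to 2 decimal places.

P(θ) = 1 / (1 + exp(−α(θ − β)))
P_1 = 1/(1+e^{-0.4632}) = 0.6138
P_2 = 1/(1+e^{1.2720}) = 0.2189
P_3 = 1/(1+e^{-0.6848}) = 0.6648
E[score] = 0.6138 + 0.2189 + 0.6648 = 1.4975

1.50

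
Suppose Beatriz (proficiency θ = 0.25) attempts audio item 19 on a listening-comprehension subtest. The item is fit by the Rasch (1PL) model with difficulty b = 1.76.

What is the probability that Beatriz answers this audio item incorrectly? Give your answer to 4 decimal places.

0.8191

P(θ) = 1 / (1 + exp(−(θ − b)))
Exponent: (0.25 − 1.76) = -1.5100
1/(1 + e^{1.5100}) = 0.1809
P = 0.1809
P(incorrect) = 1 − 0.1809 = 0.8191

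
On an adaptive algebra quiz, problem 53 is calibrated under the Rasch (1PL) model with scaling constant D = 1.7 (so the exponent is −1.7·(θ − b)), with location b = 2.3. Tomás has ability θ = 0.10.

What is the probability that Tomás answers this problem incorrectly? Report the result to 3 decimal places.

0.977

P(θ) = 1 / (1 + exp(−D·(θ − b)))
Exponent: 1.7 × (0.10 − 2.3) = -3.7400
1/(1 + e^{3.7400}) = 0.0232
P = 0.0232
P(incorrect) = 1 − 0.0232 = 0.9768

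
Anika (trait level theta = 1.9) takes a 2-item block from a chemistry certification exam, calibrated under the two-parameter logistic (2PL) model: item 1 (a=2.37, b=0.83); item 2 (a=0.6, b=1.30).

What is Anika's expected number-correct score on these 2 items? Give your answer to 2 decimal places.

1.52

P(theta) = 1 / (1 + exp(−a(theta − b)))
P_1 = 1/(1+e^{-2.5359}) = 0.9266
P_2 = 1/(1+e^{-0.3600}) = 0.5890
E[score] = 0.9266 + 0.5890 = 1.5157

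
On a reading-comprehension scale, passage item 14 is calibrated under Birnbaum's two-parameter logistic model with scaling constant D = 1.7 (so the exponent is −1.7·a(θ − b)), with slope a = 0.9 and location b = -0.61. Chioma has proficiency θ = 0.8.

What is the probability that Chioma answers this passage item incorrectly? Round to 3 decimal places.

0.104

P(θ) = 1 / (1 + exp(−D·a(θ − b)))
Exponent: 1.7 × 0.9 × (0.8 − (-0.61)) = 2.1573
1/(1 + e^{-2.1573}) = 0.8963
P = 0.8963
P(incorrect) = 1 − 0.8963 = 0.1037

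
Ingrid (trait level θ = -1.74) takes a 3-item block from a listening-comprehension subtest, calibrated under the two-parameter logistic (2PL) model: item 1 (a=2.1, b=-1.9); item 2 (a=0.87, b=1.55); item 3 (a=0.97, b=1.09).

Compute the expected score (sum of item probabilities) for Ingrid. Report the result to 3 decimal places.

0.698

P(θ) = 1 / (1 + exp(−a(θ − b)))
P_1 = 1/(1+e^{-0.3360}) = 0.5832
P_2 = 1/(1+e^{2.8623}) = 0.0540
P_3 = 1/(1+e^{2.7451}) = 0.0604
E[score] = 0.5832 + 0.0540 + 0.0604 = 0.6976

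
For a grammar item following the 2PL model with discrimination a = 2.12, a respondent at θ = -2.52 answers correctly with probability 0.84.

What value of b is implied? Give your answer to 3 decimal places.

-3.302

P(θ) = 1 / (1 + exp(−a(θ − b)))
logit(0.84) = ln(0.84/0.16) = 1.6582
b = θ − logit/(a) = -2.52 − 1.6582/2.1200 = -3.3022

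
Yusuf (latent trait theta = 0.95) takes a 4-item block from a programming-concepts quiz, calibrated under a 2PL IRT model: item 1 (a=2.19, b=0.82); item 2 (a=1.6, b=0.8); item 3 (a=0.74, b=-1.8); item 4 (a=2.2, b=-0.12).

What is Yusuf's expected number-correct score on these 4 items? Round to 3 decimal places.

2.928

P(theta) = 1 / (1 + exp(−a(theta − b)))
P_1 = 1/(1+e^{-0.2847}) = 0.5707
P_2 = 1/(1+e^{-0.2400}) = 0.5597
P_3 = 1/(1+e^{-2.0350}) = 0.8844
P_4 = 1/(1+e^{-2.3540}) = 0.9133
E[score] = 0.5707 + 0.5597 + 0.8844 + 0.9133 = 2.9281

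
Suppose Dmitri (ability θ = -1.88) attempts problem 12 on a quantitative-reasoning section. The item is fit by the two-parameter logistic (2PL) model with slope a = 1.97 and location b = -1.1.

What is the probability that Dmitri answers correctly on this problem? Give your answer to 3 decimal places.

P(θ) = 1 / (1 + exp(−a(θ − b)))
Exponent: 1.97 × (-1.88 − (-1.1)) = -1.5366
1/(1 + e^{1.5366}) = 0.1770

0.177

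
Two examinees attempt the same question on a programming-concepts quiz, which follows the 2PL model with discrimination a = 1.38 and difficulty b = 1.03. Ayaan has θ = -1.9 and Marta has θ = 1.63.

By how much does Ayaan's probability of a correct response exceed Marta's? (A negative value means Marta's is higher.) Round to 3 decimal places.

P(θ) = 1 / (1 + exp(−a(θ − b)))
P(Ayaan) = 0.0172  [exponent -4.0434]
P(Marta) = 0.6959  [exponent 0.8280]
Difference = 0.0172 − 0.6959 = -0.6787

-0.679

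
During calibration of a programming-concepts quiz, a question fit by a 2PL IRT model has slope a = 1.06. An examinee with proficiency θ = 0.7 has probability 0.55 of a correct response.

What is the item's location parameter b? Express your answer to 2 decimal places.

P(θ) = 1 / (1 + exp(−a(θ − b)))
logit(0.55) = ln(0.55/0.45) = 0.2007
b = θ − logit/(a) = 0.7 − 0.2007/1.0600 = 0.5107

0.51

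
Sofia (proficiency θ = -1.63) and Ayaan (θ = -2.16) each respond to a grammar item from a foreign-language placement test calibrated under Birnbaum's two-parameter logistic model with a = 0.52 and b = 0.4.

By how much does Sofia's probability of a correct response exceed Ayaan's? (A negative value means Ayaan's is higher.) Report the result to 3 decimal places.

0.049

P(θ) = 1 / (1 + exp(−a(θ − b)))
P(Sofia) = 0.2582  [exponent -1.0556]
P(Ayaan) = 0.2090  [exponent -1.3312]
Difference = 0.2582 − 0.2090 = 0.0492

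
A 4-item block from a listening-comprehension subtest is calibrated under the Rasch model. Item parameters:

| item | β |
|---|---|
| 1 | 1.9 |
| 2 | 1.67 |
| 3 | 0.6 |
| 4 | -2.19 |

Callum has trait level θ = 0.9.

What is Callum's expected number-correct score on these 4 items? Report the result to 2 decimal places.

P(θ) = 1 / (1 + exp(−(θ − β)))
P_1 = 1/(1+e^{1.0000}) = 0.2689
P_2 = 1/(1+e^{0.7700}) = 0.3165
P_3 = 1/(1+e^{-0.3000}) = 0.5744
P_4 = 1/(1+e^{-3.0900}) = 0.9565
E[score] = 0.2689 + 0.3165 + 0.5744 + 0.9565 = 2.1163

2.12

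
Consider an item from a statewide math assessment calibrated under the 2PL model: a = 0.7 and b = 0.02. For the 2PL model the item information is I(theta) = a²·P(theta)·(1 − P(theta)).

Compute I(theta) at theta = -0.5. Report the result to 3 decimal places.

0.119

P = 1/(1+e^{0.3640}) = 0.4100
P(1−P) = 0.4100 × 0.5900 = 0.2419
I = a² × P(1−P) = 0.7² × 0.2419 = 0.11853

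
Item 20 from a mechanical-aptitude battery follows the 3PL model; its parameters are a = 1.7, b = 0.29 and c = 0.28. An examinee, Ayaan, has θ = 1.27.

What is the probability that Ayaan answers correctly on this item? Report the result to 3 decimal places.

0.886

P(θ) = c + (1 − c) · 1 / (1 + exp(−a(θ − b)))
Exponent: 1.7 × (1.27 − 0.29) = 1.6660
1/(1 + e^{-1.6660}) = 0.8410
P = 0.28 + 0.72 × 0.8410 = 0.8856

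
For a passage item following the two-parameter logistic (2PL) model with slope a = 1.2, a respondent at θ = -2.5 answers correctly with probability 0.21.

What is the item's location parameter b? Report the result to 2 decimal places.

-1.40

P(θ) = 1 / (1 + exp(−a(θ − b)))
logit(0.21) = ln(0.21/0.79) = -1.3249
b = θ − logit/(a) = -2.5 − (-1.3249)/1.2000 = -1.3959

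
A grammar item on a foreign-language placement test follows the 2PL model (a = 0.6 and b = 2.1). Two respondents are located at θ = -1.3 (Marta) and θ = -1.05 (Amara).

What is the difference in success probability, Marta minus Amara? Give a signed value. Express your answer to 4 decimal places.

-0.0162

P(θ) = 1 / (1 + exp(−a(θ − b)))
P(Marta) = 0.1151  [exponent -2.0400]
P(Amara) = 0.1312  [exponent -1.8900]
Difference = 0.1151 − 0.1312 = -0.0162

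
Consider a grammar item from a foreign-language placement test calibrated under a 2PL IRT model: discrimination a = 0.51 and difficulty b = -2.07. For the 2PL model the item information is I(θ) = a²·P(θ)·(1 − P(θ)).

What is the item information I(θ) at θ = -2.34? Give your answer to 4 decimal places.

0.0647

P = 1/(1+e^{0.1377}) = 0.4656
P(1−P) = 0.4656 × 0.5344 = 0.2488
I = a² × P(1−P) = 0.51² × 0.2488 = 0.06472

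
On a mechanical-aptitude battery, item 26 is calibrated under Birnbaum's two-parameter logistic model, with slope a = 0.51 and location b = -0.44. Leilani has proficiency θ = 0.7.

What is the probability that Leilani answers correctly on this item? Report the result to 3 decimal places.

0.641

P(θ) = 1 / (1 + exp(−a(θ − b)))
Exponent: 0.51 × (0.7 − (-0.44)) = 0.5814
1/(1 + e^{-0.5814}) = 0.6414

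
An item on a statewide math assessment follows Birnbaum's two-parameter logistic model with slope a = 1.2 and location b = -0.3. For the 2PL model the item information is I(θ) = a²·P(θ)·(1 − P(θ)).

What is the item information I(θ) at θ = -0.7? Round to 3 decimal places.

P = 1/(1+e^{0.4800}) = 0.3823
P(1−P) = 0.3823 × 0.6177 = 0.2361
I = a² × P(1−P) = 1.2² × 0.2361 = 0.34004

0.340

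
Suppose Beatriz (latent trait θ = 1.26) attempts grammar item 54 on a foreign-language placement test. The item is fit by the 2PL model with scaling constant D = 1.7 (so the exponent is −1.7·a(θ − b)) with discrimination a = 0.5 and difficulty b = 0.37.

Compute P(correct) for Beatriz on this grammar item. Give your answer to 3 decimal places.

P(θ) = 1 / (1 + exp(−D·a(θ − b)))
Exponent: 1.7 × 0.5 × (1.26 − 0.37) = 0.7565
1/(1 + e^{-0.7565}) = 0.6806
P = 0.6806

0.681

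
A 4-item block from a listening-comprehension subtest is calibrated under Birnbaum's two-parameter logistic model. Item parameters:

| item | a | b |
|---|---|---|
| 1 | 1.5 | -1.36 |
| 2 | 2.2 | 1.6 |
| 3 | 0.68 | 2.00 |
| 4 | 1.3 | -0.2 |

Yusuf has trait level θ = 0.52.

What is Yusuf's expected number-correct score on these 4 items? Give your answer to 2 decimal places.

P(θ) = 1 / (1 + exp(−a(θ − b)))
P_1 = 1/(1+e^{-2.8200}) = 0.9437
P_2 = 1/(1+e^{2.3760}) = 0.0850
P_3 = 1/(1+e^{1.0064}) = 0.2677
P_4 = 1/(1+e^{-0.9360}) = 0.7183
E[score] = 0.9437 + 0.0850 + 0.2677 + 0.7183 = 2.0147

2.01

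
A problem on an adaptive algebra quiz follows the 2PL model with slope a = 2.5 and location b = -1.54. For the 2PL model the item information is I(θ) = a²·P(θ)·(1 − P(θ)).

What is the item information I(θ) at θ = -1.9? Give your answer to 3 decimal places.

1.284

P = 1/(1+e^{0.9000}) = 0.2891
P(1−P) = 0.2891 × 0.7109 = 0.2055
I = a² × P(1−P) = 2.5² × 0.2055 = 1.28438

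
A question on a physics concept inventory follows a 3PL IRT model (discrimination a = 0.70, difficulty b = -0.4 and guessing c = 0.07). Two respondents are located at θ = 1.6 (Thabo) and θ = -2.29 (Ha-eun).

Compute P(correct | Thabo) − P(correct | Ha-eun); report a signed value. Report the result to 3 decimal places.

0.550

P(θ) = c + (1 − c) · 1 / (1 + exp(−a(θ − b)))
P(Thabo) = 0.8160  [exponent 1.4000]
P(Ha-eun) = 0.2656  [exponent -1.3230]
Difference = 0.8160 − 0.2656 = 0.5504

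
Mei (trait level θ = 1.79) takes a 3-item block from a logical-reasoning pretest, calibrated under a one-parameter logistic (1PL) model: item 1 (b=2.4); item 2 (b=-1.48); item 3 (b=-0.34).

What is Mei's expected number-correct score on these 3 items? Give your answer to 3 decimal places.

2.209

P(θ) = 1 / (1 + exp(−(θ − b)))
P_1 = 1/(1+e^{0.6100}) = 0.3521
P_2 = 1/(1+e^{-3.2700}) = 0.9634
P_3 = 1/(1+e^{-2.1300}) = 0.8938
E[score] = 0.3521 + 0.9634 + 0.8938 = 2.2092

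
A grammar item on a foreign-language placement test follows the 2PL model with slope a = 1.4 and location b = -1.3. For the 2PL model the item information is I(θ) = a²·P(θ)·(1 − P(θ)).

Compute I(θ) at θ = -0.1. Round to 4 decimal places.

0.2595

P = 1/(1+e^{-1.6800}) = 0.8429
P(1−P) = 0.8429 × 0.1571 = 0.1324
I = a² × P(1−P) = 1.4² × 0.1324 = 0.25954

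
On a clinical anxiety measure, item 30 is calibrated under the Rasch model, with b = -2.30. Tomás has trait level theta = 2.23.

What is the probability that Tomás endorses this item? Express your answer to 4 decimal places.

0.9893

P(theta) = 1 / (1 + exp(−(theta − b)))
Exponent: (2.23 − (-2.30)) = 4.5300
1/(1 + e^{-4.5300}) = 0.9893
P = 0.9893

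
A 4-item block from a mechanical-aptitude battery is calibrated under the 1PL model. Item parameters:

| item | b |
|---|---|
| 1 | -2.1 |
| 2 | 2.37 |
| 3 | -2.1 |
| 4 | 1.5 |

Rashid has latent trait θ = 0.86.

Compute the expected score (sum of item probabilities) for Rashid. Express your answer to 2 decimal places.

P(θ) = 1 / (1 + exp(−(θ − b)))
P_1 = 1/(1+e^{-2.9600}) = 0.9507
P_2 = 1/(1+e^{1.5100}) = 0.1809
P_3 = 1/(1+e^{-2.9600}) = 0.9507
P_4 = 1/(1+e^{0.6400}) = 0.3452
E[score] = 0.9507 + 0.1809 + 0.9507 + 0.3452 = 2.4277

2.43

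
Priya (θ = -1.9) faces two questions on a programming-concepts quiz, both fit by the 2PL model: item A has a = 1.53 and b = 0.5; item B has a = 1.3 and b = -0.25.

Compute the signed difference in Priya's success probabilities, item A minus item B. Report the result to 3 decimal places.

-0.080

P(θ) = 1 / (1 + exp(−a(θ − b)))
P_A = 0.0248
P_B = 0.1048
P_A − P_B = -0.0800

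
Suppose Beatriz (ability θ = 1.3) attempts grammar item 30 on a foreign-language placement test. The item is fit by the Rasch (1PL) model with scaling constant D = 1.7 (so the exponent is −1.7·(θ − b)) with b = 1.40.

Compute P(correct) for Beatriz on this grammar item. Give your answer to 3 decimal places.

P(θ) = 1 / (1 + exp(−D·(θ − b)))
Exponent: 1.7 × (1.3 − 1.40) = -0.1700
1/(1 + e^{0.1700}) = 0.4576
P = 0.4576

0.458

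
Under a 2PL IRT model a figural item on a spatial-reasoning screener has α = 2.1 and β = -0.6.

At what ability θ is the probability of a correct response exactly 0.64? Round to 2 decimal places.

-0.33

P(θ) = 1 / (1 + exp(−α(θ − β)))
logit = ln(0.6400/0.3600) = 0.5754
θ = β + logit/(α) = -0.6 + 0.5754/2.1000 = -0.3260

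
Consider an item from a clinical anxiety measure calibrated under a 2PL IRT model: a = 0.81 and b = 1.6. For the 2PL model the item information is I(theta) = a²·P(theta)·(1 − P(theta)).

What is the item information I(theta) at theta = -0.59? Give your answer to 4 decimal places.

0.0814

P = 1/(1+e^{1.7739}) = 0.1451
P(1−P) = 0.1451 × 0.8549 = 0.1240
I = a² × P(1−P) = 0.81² × 0.1240 = 0.08137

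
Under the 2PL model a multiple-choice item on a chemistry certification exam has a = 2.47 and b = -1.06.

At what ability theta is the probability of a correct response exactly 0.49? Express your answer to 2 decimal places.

P(theta) = 1 / (1 + exp(−a(theta − b)))
logit = ln(0.4900/0.5100) = -0.0400
theta = b + logit/(a) = -1.06 + (-0.0400)/2.4700 = -1.0762

-1.08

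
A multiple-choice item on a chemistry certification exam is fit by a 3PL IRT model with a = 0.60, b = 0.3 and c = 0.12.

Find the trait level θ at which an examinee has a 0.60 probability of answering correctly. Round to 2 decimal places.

0.60

P(θ) = c + (1 − c) · 1 / (1 + exp(−a(θ − b)))
Remove guessing floor: (0.60 − 0.12)/(1 − 0.12) = 0.5455
logit = ln(0.5455/0.4545) = 0.1823
θ = b + logit/(a) = 0.3 + 0.1823/0.6000 = 0.6039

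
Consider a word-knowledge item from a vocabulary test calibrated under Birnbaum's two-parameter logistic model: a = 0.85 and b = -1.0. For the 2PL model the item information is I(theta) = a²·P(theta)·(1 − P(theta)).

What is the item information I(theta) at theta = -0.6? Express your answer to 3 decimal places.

0.176

P = 1/(1+e^{-0.3400}) = 0.5842
P(1−P) = 0.5842 × 0.4158 = 0.2429
I = a² × P(1−P) = 0.85² × 0.2429 = 0.17550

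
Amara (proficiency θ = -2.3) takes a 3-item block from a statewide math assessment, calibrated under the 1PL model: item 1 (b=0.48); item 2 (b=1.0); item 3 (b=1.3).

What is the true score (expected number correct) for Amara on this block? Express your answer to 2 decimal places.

P(θ) = 1 / (1 + exp(−(θ − b)))
P_1 = 1/(1+e^{2.7800}) = 0.0584
P_2 = 1/(1+e^{3.3000}) = 0.0356
P_3 = 1/(1+e^{3.6000}) = 0.0266
E[score] = 0.0584 + 0.0356 + 0.0266 = 0.1206

0.12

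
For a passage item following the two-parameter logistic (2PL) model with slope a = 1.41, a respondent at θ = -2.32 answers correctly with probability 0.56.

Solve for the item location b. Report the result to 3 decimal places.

-2.491

P(θ) = 1 / (1 + exp(−a(θ − b)))
logit(0.56) = ln(0.56/0.44) = 0.2412
b = θ − logit/(a) = -2.32 − 0.2412/1.4100 = -2.4910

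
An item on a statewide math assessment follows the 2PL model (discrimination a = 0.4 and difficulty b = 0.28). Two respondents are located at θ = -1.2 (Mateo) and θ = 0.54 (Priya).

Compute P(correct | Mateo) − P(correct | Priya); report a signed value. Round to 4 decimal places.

P(θ) = 1 / (1 + exp(−a(θ − b)))
P(Mateo) = 0.3562  [exponent -0.5920]
P(Priya) = 0.5260  [exponent 0.1040]
Difference = 0.3562 − 0.5260 = -0.1698

-0.1698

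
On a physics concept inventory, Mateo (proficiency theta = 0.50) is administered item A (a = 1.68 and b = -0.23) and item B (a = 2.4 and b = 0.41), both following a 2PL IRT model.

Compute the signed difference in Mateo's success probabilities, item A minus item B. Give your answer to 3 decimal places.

0.219

P(theta) = 1 / (1 + exp(−a(theta − b)))
P_A = 0.7732
P_B = 0.5538
P_A − P_B = 0.2194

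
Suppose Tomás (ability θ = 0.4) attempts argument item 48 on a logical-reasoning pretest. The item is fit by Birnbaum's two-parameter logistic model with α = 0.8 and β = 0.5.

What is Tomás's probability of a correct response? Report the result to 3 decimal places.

0.480

P(θ) = 1 / (1 + exp(−α(θ − β)))
Exponent: 0.8 × (0.4 − 0.5) = -0.0800
1/(1 + e^{0.0800}) = 0.4800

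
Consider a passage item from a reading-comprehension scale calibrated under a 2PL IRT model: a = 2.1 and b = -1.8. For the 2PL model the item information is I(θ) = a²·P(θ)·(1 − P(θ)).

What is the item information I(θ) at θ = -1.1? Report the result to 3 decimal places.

P = 1/(1+e^{-1.4700}) = 0.8131
P(1−P) = 0.8131 × 0.1869 = 0.1520
I = a² × P(1−P) = 2.1² × 0.1520 = 0.67030

0.670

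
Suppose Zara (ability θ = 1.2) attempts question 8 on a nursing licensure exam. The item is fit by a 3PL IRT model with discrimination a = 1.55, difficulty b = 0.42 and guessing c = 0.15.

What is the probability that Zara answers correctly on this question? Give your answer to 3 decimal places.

P(θ) = c + (1 − c) · 1 / (1 + exp(−a(θ − b)))
Exponent: 1.55 × (1.2 − 0.42) = 1.2090
1/(1 + e^{-1.2090}) = 0.7701
P = 0.15 + 0.85 × 0.7701 = 0.8046

0.805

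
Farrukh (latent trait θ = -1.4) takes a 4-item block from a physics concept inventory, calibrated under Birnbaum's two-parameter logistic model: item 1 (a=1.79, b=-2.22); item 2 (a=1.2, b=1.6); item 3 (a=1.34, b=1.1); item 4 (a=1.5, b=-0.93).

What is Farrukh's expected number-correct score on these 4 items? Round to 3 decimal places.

P(θ) = 1 / (1 + exp(−a(θ − b)))
P_1 = 1/(1+e^{-1.4678}) = 0.8127
P_2 = 1/(1+e^{3.6000}) = 0.0266
P_3 = 1/(1+e^{3.3500}) = 0.0339
P_4 = 1/(1+e^{0.7050}) = 0.3307
E[score] = 0.8127 + 0.0266 + 0.0339 + 0.3307 = 1.2039

1.204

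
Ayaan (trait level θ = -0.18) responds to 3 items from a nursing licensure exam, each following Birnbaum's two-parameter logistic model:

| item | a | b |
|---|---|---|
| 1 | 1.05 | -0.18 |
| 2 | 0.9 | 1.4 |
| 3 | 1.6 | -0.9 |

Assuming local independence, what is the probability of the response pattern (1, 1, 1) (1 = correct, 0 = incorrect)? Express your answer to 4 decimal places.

P(θ) = 1 / (1 + exp(−a(θ − b)))
P_1 = 1/(1+e^{0.0000}) = 0.5000
P_2 = 1/(1+e^{1.4220}) = 0.1943
P_3 = 1/(1+e^{-1.1520}) = 0.7599
L = P_1 × P_2 × P_3 = 0.5000 × 0.1943 × 0.7599 = 0.07384

0.0738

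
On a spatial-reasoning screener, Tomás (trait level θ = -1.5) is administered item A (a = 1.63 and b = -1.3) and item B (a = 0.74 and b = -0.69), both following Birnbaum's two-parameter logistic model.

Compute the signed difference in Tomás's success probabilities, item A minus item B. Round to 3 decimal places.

0.065

P(θ) = 1 / (1 + exp(−a(θ − b)))
P_A = 0.4192
P_B = 0.3545
P_A − P_B = 0.0647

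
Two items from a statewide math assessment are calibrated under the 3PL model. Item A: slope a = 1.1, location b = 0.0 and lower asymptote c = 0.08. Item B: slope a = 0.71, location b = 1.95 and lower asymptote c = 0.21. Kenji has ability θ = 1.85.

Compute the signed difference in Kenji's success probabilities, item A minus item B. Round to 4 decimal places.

0.3027

P(θ) = c + (1 − c) · 1 / (1 + exp(−a(θ − b)))
P_A = 0.8937
P_B = 0.5910
P_A − P_B = 0.3027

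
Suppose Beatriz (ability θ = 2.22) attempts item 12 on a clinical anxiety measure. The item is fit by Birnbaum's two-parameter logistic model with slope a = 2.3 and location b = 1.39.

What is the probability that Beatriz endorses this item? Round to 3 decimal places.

P(θ) = 1 / (1 + exp(−a(θ − b)))
Exponent: 2.3 × (2.22 − 1.39) = 1.9090
1/(1 + e^{-1.9090}) = 0.8709

0.871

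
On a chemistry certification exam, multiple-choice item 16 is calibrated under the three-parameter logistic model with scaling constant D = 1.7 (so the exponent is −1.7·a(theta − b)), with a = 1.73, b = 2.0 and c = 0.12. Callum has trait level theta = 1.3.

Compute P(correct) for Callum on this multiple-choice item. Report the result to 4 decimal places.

0.2196

P(theta) = c + (1 − c) · 1 / (1 + exp(−D·a(theta − b)))
Exponent: 1.7 × 1.73 × (1.3 − 2.0) = -2.0587
1/(1 + e^{2.0587}) = 0.1132
P = 0.12 + 0.88 × 0.1132 = 0.2196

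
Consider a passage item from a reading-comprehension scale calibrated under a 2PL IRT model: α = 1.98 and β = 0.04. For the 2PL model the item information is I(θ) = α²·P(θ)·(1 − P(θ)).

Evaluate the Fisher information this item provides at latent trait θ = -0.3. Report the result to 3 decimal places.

P = 1/(1+e^{0.6732}) = 0.3378
P(1−P) = 0.3378 × 0.6622 = 0.2237
I = α² × P(1−P) = 1.98² × 0.2237 = 0.87693

0.877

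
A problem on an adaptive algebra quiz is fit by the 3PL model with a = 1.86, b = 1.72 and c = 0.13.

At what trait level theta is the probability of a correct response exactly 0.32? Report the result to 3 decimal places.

P(theta) = c + (1 − c) · 1 / (1 + exp(−a(theta − b)))
Remove guessing floor: (0.32 − 0.13)/(1 − 0.13) = 0.2184
logit = ln(0.2184/0.7816) = -1.2751
theta = b + logit/(a) = 1.72 + (-1.2751)/1.8600 = 1.0345

1.034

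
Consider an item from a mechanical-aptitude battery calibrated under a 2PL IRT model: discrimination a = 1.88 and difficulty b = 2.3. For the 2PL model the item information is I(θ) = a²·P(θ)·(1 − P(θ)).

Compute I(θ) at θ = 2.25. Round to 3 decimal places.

0.882

P = 1/(1+e^{0.0940}) = 0.4765
P(1−P) = 0.4765 × 0.5235 = 0.2494
I = a² × P(1−P) = 1.88² × 0.2494 = 0.88165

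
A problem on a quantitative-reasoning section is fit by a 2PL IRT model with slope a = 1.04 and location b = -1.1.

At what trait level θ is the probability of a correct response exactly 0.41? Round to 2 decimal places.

P(θ) = 1 / (1 + exp(−a(θ − b)))
logit = ln(0.4100/0.5900) = -0.3640
θ = b + logit/(a) = -1.1 + (-0.3640)/1.0400 = -1.4500

-1.45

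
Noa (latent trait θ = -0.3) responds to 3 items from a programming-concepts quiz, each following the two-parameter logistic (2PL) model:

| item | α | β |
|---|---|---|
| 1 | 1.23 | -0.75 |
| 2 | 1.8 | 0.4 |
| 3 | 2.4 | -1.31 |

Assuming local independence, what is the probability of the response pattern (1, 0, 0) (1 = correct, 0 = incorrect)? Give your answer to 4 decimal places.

0.0402

P(θ) = 1 / (1 + exp(−α(θ − β)))
P_1 = 1/(1+e^{-0.5535}) = 0.6349
P_2 = 1/(1+e^{1.2600}) = 0.2210
P_3 = 1/(1+e^{-2.4240}) = 0.9186
L = P_1 × (1−P_2) × (1−P_3) = 0.6349 × 0.7790 × 0.0814 = 0.04024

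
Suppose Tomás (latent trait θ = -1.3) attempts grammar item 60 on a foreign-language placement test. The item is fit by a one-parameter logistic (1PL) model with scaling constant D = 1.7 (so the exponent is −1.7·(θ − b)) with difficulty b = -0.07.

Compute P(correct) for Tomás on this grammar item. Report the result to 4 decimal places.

0.1100

P(θ) = 1 / (1 + exp(−D·(θ − b)))
Exponent: 1.7 × (-1.3 − (-0.07)) = -2.0910
1/(1 + e^{2.0910}) = 0.1100
P = 0.1100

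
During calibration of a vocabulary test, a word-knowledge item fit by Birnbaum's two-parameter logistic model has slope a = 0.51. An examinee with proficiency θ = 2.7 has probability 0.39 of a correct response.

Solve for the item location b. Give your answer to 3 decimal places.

P(θ) = 1 / (1 + exp(−a(θ − b)))
logit(0.39) = ln(0.39/0.61) = -0.4473
b = θ − logit/(a) = 2.7 − (-0.4473)/0.5100 = 3.5771

3.577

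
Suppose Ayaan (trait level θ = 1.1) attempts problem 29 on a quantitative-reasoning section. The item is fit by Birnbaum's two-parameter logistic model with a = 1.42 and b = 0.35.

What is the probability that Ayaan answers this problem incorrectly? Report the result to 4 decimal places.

0.2564

P(θ) = 1 / (1 + exp(−a(θ − b)))
Exponent: 1.42 × (1.1 − 0.35) = 1.0650
1/(1 + e^{-1.0650}) = 0.7436
P(incorrect) = 1 − 0.7436 = 0.2564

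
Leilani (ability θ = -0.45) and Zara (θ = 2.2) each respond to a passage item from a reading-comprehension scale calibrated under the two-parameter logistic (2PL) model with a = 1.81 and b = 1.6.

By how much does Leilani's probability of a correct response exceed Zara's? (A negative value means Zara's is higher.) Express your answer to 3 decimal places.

-0.724

P(θ) = 1 / (1 + exp(−a(θ − b)))
P(Leilani) = 0.0239  [exponent -3.7105]
P(Zara) = 0.7476  [exponent 1.0860]
Difference = 0.0239 − 0.7476 = -0.7237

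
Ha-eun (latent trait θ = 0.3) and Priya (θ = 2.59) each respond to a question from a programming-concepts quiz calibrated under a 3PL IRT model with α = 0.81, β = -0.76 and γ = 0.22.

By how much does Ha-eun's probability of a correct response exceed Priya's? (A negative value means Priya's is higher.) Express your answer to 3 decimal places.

-0.184

P(θ) = γ + (1 − γ) · 1 / (1 + exp(−α(θ − β)))
P(Ha-eun) = 0.7678  [exponent 0.8586]
P(Priya) = 0.9515  [exponent 2.7135]
Difference = 0.7678 − 0.9515 = -0.1837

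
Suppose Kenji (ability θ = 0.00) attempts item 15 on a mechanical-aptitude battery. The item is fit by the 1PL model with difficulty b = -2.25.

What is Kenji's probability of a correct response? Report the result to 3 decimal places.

0.905

P(θ) = 1 / (1 + exp(−(θ − b)))
Exponent: (0.00 − (-2.25)) = 2.2500
1/(1 + e^{-2.2500}) = 0.9047
P = 0.9047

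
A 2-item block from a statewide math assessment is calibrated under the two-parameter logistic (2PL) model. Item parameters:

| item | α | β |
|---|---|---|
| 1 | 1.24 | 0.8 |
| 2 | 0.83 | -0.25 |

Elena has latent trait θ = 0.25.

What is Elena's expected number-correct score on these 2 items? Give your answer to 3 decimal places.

0.938

P(θ) = 1 / (1 + exp(−α(θ − β)))
P_1 = 1/(1+e^{0.6820}) = 0.3358
P_2 = 1/(1+e^{-0.4150}) = 0.6023
E[score] = 0.3358 + 0.6023 = 0.9381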